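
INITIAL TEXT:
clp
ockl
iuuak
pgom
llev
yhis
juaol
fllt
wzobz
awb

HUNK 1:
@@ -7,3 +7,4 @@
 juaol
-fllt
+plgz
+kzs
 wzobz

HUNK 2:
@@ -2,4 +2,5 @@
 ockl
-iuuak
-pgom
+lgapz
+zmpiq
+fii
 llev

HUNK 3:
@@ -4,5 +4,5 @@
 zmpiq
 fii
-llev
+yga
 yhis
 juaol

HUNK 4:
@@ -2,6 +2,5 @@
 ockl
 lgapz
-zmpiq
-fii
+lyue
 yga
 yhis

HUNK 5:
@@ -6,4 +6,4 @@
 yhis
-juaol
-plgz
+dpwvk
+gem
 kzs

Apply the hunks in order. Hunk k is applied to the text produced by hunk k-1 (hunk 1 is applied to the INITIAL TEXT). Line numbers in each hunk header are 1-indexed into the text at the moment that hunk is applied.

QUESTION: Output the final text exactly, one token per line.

Hunk 1: at line 7 remove [fllt] add [plgz,kzs] -> 11 lines: clp ockl iuuak pgom llev yhis juaol plgz kzs wzobz awb
Hunk 2: at line 2 remove [iuuak,pgom] add [lgapz,zmpiq,fii] -> 12 lines: clp ockl lgapz zmpiq fii llev yhis juaol plgz kzs wzobz awb
Hunk 3: at line 4 remove [llev] add [yga] -> 12 lines: clp ockl lgapz zmpiq fii yga yhis juaol plgz kzs wzobz awb
Hunk 4: at line 2 remove [zmpiq,fii] add [lyue] -> 11 lines: clp ockl lgapz lyue yga yhis juaol plgz kzs wzobz awb
Hunk 5: at line 6 remove [juaol,plgz] add [dpwvk,gem] -> 11 lines: clp ockl lgapz lyue yga yhis dpwvk gem kzs wzobz awb

Answer: clp
ockl
lgapz
lyue
yga
yhis
dpwvk
gem
kzs
wzobz
awb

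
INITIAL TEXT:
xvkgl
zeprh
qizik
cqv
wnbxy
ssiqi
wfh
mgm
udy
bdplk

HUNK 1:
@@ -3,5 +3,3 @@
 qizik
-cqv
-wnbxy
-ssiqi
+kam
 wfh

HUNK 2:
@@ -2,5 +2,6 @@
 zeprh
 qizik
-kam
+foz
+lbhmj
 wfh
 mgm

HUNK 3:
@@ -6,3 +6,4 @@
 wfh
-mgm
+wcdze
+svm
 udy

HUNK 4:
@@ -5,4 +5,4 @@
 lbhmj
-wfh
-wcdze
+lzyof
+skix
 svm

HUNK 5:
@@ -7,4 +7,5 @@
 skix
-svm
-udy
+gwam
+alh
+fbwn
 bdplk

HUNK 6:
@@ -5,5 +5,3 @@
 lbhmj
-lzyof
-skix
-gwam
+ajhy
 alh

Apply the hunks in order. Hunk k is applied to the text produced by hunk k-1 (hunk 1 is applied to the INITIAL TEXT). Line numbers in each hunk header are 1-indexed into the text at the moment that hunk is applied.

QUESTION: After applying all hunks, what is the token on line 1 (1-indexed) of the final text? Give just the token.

Answer: xvkgl

Derivation:
Hunk 1: at line 3 remove [cqv,wnbxy,ssiqi] add [kam] -> 8 lines: xvkgl zeprh qizik kam wfh mgm udy bdplk
Hunk 2: at line 2 remove [kam] add [foz,lbhmj] -> 9 lines: xvkgl zeprh qizik foz lbhmj wfh mgm udy bdplk
Hunk 3: at line 6 remove [mgm] add [wcdze,svm] -> 10 lines: xvkgl zeprh qizik foz lbhmj wfh wcdze svm udy bdplk
Hunk 4: at line 5 remove [wfh,wcdze] add [lzyof,skix] -> 10 lines: xvkgl zeprh qizik foz lbhmj lzyof skix svm udy bdplk
Hunk 5: at line 7 remove [svm,udy] add [gwam,alh,fbwn] -> 11 lines: xvkgl zeprh qizik foz lbhmj lzyof skix gwam alh fbwn bdplk
Hunk 6: at line 5 remove [lzyof,skix,gwam] add [ajhy] -> 9 lines: xvkgl zeprh qizik foz lbhmj ajhy alh fbwn bdplk
Final line 1: xvkgl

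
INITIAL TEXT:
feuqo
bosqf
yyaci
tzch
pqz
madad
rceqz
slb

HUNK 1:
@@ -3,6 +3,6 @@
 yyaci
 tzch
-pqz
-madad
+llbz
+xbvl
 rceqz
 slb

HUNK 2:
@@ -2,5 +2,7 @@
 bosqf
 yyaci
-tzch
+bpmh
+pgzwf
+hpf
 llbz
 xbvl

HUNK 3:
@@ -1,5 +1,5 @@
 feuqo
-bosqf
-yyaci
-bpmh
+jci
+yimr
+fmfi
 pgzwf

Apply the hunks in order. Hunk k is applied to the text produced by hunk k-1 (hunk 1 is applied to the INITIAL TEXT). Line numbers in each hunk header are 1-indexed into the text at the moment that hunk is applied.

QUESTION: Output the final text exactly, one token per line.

Answer: feuqo
jci
yimr
fmfi
pgzwf
hpf
llbz
xbvl
rceqz
slb

Derivation:
Hunk 1: at line 3 remove [pqz,madad] add [llbz,xbvl] -> 8 lines: feuqo bosqf yyaci tzch llbz xbvl rceqz slb
Hunk 2: at line 2 remove [tzch] add [bpmh,pgzwf,hpf] -> 10 lines: feuqo bosqf yyaci bpmh pgzwf hpf llbz xbvl rceqz slb
Hunk 3: at line 1 remove [bosqf,yyaci,bpmh] add [jci,yimr,fmfi] -> 10 lines: feuqo jci yimr fmfi pgzwf hpf llbz xbvl rceqz slb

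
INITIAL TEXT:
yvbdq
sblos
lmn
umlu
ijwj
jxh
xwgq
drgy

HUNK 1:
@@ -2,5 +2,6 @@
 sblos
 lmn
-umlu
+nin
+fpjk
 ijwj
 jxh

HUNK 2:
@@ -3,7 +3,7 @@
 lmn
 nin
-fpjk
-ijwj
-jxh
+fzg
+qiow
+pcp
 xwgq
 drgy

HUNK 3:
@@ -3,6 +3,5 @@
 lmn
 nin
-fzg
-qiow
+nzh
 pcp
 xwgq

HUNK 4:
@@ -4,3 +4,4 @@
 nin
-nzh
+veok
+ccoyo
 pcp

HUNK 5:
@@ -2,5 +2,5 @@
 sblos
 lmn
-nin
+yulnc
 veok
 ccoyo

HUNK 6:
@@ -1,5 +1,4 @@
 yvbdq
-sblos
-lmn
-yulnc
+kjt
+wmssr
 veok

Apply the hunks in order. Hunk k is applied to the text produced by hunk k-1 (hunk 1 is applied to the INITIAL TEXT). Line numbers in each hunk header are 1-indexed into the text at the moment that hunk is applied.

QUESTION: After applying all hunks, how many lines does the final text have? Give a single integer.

Hunk 1: at line 2 remove [umlu] add [nin,fpjk] -> 9 lines: yvbdq sblos lmn nin fpjk ijwj jxh xwgq drgy
Hunk 2: at line 3 remove [fpjk,ijwj,jxh] add [fzg,qiow,pcp] -> 9 lines: yvbdq sblos lmn nin fzg qiow pcp xwgq drgy
Hunk 3: at line 3 remove [fzg,qiow] add [nzh] -> 8 lines: yvbdq sblos lmn nin nzh pcp xwgq drgy
Hunk 4: at line 4 remove [nzh] add [veok,ccoyo] -> 9 lines: yvbdq sblos lmn nin veok ccoyo pcp xwgq drgy
Hunk 5: at line 2 remove [nin] add [yulnc] -> 9 lines: yvbdq sblos lmn yulnc veok ccoyo pcp xwgq drgy
Hunk 6: at line 1 remove [sblos,lmn,yulnc] add [kjt,wmssr] -> 8 lines: yvbdq kjt wmssr veok ccoyo pcp xwgq drgy
Final line count: 8

Answer: 8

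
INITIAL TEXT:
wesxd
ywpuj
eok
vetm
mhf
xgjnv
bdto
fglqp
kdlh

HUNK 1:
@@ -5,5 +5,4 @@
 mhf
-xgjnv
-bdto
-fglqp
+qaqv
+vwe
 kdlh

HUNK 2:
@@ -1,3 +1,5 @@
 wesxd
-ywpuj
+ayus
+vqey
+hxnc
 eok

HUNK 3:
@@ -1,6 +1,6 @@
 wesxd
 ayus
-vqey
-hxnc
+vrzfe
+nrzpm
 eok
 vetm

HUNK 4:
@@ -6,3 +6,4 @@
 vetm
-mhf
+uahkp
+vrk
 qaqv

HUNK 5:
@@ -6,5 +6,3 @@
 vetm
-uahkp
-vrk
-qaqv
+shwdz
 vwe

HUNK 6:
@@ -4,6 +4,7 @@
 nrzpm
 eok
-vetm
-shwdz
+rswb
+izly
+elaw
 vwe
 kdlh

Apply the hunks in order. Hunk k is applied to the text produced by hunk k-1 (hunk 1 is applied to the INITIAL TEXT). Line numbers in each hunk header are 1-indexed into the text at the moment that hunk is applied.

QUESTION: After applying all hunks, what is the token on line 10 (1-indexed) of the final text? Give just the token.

Answer: kdlh

Derivation:
Hunk 1: at line 5 remove [xgjnv,bdto,fglqp] add [qaqv,vwe] -> 8 lines: wesxd ywpuj eok vetm mhf qaqv vwe kdlh
Hunk 2: at line 1 remove [ywpuj] add [ayus,vqey,hxnc] -> 10 lines: wesxd ayus vqey hxnc eok vetm mhf qaqv vwe kdlh
Hunk 3: at line 1 remove [vqey,hxnc] add [vrzfe,nrzpm] -> 10 lines: wesxd ayus vrzfe nrzpm eok vetm mhf qaqv vwe kdlh
Hunk 4: at line 6 remove [mhf] add [uahkp,vrk] -> 11 lines: wesxd ayus vrzfe nrzpm eok vetm uahkp vrk qaqv vwe kdlh
Hunk 5: at line 6 remove [uahkp,vrk,qaqv] add [shwdz] -> 9 lines: wesxd ayus vrzfe nrzpm eok vetm shwdz vwe kdlh
Hunk 6: at line 4 remove [vetm,shwdz] add [rswb,izly,elaw] -> 10 lines: wesxd ayus vrzfe nrzpm eok rswb izly elaw vwe kdlh
Final line 10: kdlh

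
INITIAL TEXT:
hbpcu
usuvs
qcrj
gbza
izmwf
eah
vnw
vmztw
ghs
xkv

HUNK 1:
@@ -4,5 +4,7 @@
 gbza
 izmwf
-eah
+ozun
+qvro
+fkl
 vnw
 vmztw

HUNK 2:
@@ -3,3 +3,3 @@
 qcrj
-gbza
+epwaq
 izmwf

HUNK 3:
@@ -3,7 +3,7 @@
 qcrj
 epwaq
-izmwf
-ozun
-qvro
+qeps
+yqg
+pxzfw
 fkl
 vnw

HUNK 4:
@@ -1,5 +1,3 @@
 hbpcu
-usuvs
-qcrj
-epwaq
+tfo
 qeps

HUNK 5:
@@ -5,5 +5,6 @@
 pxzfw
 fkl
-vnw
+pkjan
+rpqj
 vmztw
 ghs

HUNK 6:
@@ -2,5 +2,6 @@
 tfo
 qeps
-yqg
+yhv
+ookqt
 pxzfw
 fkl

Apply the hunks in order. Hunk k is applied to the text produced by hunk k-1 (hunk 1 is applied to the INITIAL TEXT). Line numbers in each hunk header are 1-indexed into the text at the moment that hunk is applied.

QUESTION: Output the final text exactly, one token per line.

Hunk 1: at line 4 remove [eah] add [ozun,qvro,fkl] -> 12 lines: hbpcu usuvs qcrj gbza izmwf ozun qvro fkl vnw vmztw ghs xkv
Hunk 2: at line 3 remove [gbza] add [epwaq] -> 12 lines: hbpcu usuvs qcrj epwaq izmwf ozun qvro fkl vnw vmztw ghs xkv
Hunk 3: at line 3 remove [izmwf,ozun,qvro] add [qeps,yqg,pxzfw] -> 12 lines: hbpcu usuvs qcrj epwaq qeps yqg pxzfw fkl vnw vmztw ghs xkv
Hunk 4: at line 1 remove [usuvs,qcrj,epwaq] add [tfo] -> 10 lines: hbpcu tfo qeps yqg pxzfw fkl vnw vmztw ghs xkv
Hunk 5: at line 5 remove [vnw] add [pkjan,rpqj] -> 11 lines: hbpcu tfo qeps yqg pxzfw fkl pkjan rpqj vmztw ghs xkv
Hunk 6: at line 2 remove [yqg] add [yhv,ookqt] -> 12 lines: hbpcu tfo qeps yhv ookqt pxzfw fkl pkjan rpqj vmztw ghs xkv

Answer: hbpcu
tfo
qeps
yhv
ookqt
pxzfw
fkl
pkjan
rpqj
vmztw
ghs
xkv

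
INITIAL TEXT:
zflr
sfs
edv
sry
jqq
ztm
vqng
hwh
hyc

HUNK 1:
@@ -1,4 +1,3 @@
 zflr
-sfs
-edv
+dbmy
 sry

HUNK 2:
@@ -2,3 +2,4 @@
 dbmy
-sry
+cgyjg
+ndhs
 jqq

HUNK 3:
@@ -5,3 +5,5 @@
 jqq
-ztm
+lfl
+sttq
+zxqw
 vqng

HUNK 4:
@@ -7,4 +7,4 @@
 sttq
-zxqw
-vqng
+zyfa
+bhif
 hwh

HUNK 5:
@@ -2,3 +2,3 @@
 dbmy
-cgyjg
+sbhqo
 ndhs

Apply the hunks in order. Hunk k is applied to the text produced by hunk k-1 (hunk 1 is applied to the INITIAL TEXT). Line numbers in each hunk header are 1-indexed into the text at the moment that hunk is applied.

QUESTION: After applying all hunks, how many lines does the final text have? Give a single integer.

Hunk 1: at line 1 remove [sfs,edv] add [dbmy] -> 8 lines: zflr dbmy sry jqq ztm vqng hwh hyc
Hunk 2: at line 2 remove [sry] add [cgyjg,ndhs] -> 9 lines: zflr dbmy cgyjg ndhs jqq ztm vqng hwh hyc
Hunk 3: at line 5 remove [ztm] add [lfl,sttq,zxqw] -> 11 lines: zflr dbmy cgyjg ndhs jqq lfl sttq zxqw vqng hwh hyc
Hunk 4: at line 7 remove [zxqw,vqng] add [zyfa,bhif] -> 11 lines: zflr dbmy cgyjg ndhs jqq lfl sttq zyfa bhif hwh hyc
Hunk 5: at line 2 remove [cgyjg] add [sbhqo] -> 11 lines: zflr dbmy sbhqo ndhs jqq lfl sttq zyfa bhif hwh hyc
Final line count: 11

Answer: 11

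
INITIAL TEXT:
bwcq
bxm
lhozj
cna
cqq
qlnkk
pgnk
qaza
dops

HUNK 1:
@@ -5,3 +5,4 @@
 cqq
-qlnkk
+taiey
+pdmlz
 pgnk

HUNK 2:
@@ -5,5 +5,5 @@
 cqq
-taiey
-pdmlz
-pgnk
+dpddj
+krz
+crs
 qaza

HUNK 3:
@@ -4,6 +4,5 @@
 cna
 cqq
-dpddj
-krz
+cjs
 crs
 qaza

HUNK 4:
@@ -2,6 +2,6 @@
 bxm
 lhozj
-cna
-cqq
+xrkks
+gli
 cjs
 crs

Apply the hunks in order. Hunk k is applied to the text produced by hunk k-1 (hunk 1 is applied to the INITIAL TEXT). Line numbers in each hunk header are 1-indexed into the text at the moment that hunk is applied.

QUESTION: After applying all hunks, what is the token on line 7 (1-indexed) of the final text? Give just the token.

Answer: crs

Derivation:
Hunk 1: at line 5 remove [qlnkk] add [taiey,pdmlz] -> 10 lines: bwcq bxm lhozj cna cqq taiey pdmlz pgnk qaza dops
Hunk 2: at line 5 remove [taiey,pdmlz,pgnk] add [dpddj,krz,crs] -> 10 lines: bwcq bxm lhozj cna cqq dpddj krz crs qaza dops
Hunk 3: at line 4 remove [dpddj,krz] add [cjs] -> 9 lines: bwcq bxm lhozj cna cqq cjs crs qaza dops
Hunk 4: at line 2 remove [cna,cqq] add [xrkks,gli] -> 9 lines: bwcq bxm lhozj xrkks gli cjs crs qaza dops
Final line 7: crs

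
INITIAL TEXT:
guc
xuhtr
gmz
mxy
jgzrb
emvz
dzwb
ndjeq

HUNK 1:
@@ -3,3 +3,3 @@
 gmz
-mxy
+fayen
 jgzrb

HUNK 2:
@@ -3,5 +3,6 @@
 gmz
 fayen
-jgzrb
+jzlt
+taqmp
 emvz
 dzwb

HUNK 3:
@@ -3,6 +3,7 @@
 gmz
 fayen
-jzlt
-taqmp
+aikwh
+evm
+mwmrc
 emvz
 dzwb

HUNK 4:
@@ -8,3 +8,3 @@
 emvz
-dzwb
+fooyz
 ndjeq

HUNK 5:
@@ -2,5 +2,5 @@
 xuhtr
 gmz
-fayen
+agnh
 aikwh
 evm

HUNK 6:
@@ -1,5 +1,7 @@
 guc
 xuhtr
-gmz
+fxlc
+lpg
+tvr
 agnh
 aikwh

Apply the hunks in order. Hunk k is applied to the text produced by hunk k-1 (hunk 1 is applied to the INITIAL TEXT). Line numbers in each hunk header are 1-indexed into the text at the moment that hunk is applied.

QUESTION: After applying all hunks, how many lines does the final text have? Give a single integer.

Hunk 1: at line 3 remove [mxy] add [fayen] -> 8 lines: guc xuhtr gmz fayen jgzrb emvz dzwb ndjeq
Hunk 2: at line 3 remove [jgzrb] add [jzlt,taqmp] -> 9 lines: guc xuhtr gmz fayen jzlt taqmp emvz dzwb ndjeq
Hunk 3: at line 3 remove [jzlt,taqmp] add [aikwh,evm,mwmrc] -> 10 lines: guc xuhtr gmz fayen aikwh evm mwmrc emvz dzwb ndjeq
Hunk 4: at line 8 remove [dzwb] add [fooyz] -> 10 lines: guc xuhtr gmz fayen aikwh evm mwmrc emvz fooyz ndjeq
Hunk 5: at line 2 remove [fayen] add [agnh] -> 10 lines: guc xuhtr gmz agnh aikwh evm mwmrc emvz fooyz ndjeq
Hunk 6: at line 1 remove [gmz] add [fxlc,lpg,tvr] -> 12 lines: guc xuhtr fxlc lpg tvr agnh aikwh evm mwmrc emvz fooyz ndjeq
Final line count: 12

Answer: 12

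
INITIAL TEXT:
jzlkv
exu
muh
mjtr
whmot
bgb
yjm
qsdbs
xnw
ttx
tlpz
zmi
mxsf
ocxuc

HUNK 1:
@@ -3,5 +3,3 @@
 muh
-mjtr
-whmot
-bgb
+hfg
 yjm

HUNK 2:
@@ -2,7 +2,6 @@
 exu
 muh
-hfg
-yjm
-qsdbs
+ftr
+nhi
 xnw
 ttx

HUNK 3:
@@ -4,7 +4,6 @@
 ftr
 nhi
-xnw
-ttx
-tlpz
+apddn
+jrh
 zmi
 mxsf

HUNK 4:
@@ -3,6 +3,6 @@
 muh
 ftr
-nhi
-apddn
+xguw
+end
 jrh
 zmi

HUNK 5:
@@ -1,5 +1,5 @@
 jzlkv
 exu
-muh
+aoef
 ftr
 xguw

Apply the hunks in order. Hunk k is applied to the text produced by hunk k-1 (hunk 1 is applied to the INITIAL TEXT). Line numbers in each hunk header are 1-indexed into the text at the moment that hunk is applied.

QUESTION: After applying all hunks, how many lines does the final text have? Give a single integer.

Hunk 1: at line 3 remove [mjtr,whmot,bgb] add [hfg] -> 12 lines: jzlkv exu muh hfg yjm qsdbs xnw ttx tlpz zmi mxsf ocxuc
Hunk 2: at line 2 remove [hfg,yjm,qsdbs] add [ftr,nhi] -> 11 lines: jzlkv exu muh ftr nhi xnw ttx tlpz zmi mxsf ocxuc
Hunk 3: at line 4 remove [xnw,ttx,tlpz] add [apddn,jrh] -> 10 lines: jzlkv exu muh ftr nhi apddn jrh zmi mxsf ocxuc
Hunk 4: at line 3 remove [nhi,apddn] add [xguw,end] -> 10 lines: jzlkv exu muh ftr xguw end jrh zmi mxsf ocxuc
Hunk 5: at line 1 remove [muh] add [aoef] -> 10 lines: jzlkv exu aoef ftr xguw end jrh zmi mxsf ocxuc
Final line count: 10

Answer: 10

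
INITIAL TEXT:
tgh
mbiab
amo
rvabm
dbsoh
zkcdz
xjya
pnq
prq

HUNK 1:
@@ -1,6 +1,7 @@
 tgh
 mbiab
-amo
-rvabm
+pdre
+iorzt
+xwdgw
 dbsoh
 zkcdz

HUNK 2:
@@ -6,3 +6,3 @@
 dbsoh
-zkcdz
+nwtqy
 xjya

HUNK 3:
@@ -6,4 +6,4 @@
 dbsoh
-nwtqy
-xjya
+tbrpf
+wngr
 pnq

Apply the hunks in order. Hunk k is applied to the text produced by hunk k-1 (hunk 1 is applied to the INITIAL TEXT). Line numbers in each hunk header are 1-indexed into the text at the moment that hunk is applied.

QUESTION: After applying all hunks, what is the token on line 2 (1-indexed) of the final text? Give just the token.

Answer: mbiab

Derivation:
Hunk 1: at line 1 remove [amo,rvabm] add [pdre,iorzt,xwdgw] -> 10 lines: tgh mbiab pdre iorzt xwdgw dbsoh zkcdz xjya pnq prq
Hunk 2: at line 6 remove [zkcdz] add [nwtqy] -> 10 lines: tgh mbiab pdre iorzt xwdgw dbsoh nwtqy xjya pnq prq
Hunk 3: at line 6 remove [nwtqy,xjya] add [tbrpf,wngr] -> 10 lines: tgh mbiab pdre iorzt xwdgw dbsoh tbrpf wngr pnq prq
Final line 2: mbiab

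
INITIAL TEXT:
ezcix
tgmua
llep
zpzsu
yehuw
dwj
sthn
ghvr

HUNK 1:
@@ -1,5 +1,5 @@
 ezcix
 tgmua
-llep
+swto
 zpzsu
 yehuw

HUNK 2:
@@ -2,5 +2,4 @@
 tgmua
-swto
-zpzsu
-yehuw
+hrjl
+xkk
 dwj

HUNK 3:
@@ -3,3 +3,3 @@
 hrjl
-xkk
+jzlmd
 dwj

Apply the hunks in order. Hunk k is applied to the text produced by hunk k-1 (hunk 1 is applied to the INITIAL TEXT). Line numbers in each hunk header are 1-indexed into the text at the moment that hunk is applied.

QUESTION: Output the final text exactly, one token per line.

Answer: ezcix
tgmua
hrjl
jzlmd
dwj
sthn
ghvr

Derivation:
Hunk 1: at line 1 remove [llep] add [swto] -> 8 lines: ezcix tgmua swto zpzsu yehuw dwj sthn ghvr
Hunk 2: at line 2 remove [swto,zpzsu,yehuw] add [hrjl,xkk] -> 7 lines: ezcix tgmua hrjl xkk dwj sthn ghvr
Hunk 3: at line 3 remove [xkk] add [jzlmd] -> 7 lines: ezcix tgmua hrjl jzlmd dwj sthn ghvr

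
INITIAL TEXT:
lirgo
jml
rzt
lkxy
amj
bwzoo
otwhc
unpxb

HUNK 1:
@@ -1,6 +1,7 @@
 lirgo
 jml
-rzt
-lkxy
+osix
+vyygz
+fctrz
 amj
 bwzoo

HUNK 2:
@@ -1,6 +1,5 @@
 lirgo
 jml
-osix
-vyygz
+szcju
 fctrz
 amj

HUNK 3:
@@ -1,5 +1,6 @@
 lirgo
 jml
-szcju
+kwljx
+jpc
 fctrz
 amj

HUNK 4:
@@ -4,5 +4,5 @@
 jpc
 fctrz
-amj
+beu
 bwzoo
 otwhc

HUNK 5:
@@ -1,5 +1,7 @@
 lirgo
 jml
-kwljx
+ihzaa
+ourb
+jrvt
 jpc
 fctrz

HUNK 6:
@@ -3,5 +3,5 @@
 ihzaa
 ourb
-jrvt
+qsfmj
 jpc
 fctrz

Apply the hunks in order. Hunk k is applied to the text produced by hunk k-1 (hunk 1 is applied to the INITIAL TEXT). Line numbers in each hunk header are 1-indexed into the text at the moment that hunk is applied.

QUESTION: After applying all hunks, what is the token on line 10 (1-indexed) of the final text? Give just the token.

Hunk 1: at line 1 remove [rzt,lkxy] add [osix,vyygz,fctrz] -> 9 lines: lirgo jml osix vyygz fctrz amj bwzoo otwhc unpxb
Hunk 2: at line 1 remove [osix,vyygz] add [szcju] -> 8 lines: lirgo jml szcju fctrz amj bwzoo otwhc unpxb
Hunk 3: at line 1 remove [szcju] add [kwljx,jpc] -> 9 lines: lirgo jml kwljx jpc fctrz amj bwzoo otwhc unpxb
Hunk 4: at line 4 remove [amj] add [beu] -> 9 lines: lirgo jml kwljx jpc fctrz beu bwzoo otwhc unpxb
Hunk 5: at line 1 remove [kwljx] add [ihzaa,ourb,jrvt] -> 11 lines: lirgo jml ihzaa ourb jrvt jpc fctrz beu bwzoo otwhc unpxb
Hunk 6: at line 3 remove [jrvt] add [qsfmj] -> 11 lines: lirgo jml ihzaa ourb qsfmj jpc fctrz beu bwzoo otwhc unpxb
Final line 10: otwhc

Answer: otwhc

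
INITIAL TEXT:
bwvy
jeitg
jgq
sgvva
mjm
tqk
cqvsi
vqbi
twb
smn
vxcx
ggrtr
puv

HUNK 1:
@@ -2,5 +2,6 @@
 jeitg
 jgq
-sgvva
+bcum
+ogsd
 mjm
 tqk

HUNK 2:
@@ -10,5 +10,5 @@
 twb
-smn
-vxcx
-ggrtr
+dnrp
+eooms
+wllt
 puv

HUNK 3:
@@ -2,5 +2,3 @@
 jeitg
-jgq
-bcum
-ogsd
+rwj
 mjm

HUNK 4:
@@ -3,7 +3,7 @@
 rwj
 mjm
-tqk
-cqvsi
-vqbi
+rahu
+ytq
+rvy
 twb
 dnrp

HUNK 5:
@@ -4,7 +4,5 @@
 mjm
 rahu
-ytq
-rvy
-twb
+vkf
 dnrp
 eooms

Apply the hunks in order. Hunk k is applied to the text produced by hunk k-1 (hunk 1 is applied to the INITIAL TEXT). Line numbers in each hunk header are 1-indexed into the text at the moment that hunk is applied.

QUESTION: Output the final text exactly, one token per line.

Hunk 1: at line 2 remove [sgvva] add [bcum,ogsd] -> 14 lines: bwvy jeitg jgq bcum ogsd mjm tqk cqvsi vqbi twb smn vxcx ggrtr puv
Hunk 2: at line 10 remove [smn,vxcx,ggrtr] add [dnrp,eooms,wllt] -> 14 lines: bwvy jeitg jgq bcum ogsd mjm tqk cqvsi vqbi twb dnrp eooms wllt puv
Hunk 3: at line 2 remove [jgq,bcum,ogsd] add [rwj] -> 12 lines: bwvy jeitg rwj mjm tqk cqvsi vqbi twb dnrp eooms wllt puv
Hunk 4: at line 3 remove [tqk,cqvsi,vqbi] add [rahu,ytq,rvy] -> 12 lines: bwvy jeitg rwj mjm rahu ytq rvy twb dnrp eooms wllt puv
Hunk 5: at line 4 remove [ytq,rvy,twb] add [vkf] -> 10 lines: bwvy jeitg rwj mjm rahu vkf dnrp eooms wllt puv

Answer: bwvy
jeitg
rwj
mjm
rahu
vkf
dnrp
eooms
wllt
puv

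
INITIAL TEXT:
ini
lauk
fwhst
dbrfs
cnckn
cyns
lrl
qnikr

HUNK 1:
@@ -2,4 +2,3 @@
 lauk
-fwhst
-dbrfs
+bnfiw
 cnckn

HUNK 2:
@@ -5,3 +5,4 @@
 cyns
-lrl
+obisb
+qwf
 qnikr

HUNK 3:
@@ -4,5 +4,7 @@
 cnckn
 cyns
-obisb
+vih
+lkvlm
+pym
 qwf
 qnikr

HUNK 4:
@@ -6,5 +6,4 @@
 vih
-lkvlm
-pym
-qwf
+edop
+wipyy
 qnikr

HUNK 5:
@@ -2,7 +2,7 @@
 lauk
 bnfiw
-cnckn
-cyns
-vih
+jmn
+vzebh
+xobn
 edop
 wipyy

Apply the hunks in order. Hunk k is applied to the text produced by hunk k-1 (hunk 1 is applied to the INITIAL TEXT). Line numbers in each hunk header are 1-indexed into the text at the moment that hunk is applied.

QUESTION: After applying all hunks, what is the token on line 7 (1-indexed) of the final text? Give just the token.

Hunk 1: at line 2 remove [fwhst,dbrfs] add [bnfiw] -> 7 lines: ini lauk bnfiw cnckn cyns lrl qnikr
Hunk 2: at line 5 remove [lrl] add [obisb,qwf] -> 8 lines: ini lauk bnfiw cnckn cyns obisb qwf qnikr
Hunk 3: at line 4 remove [obisb] add [vih,lkvlm,pym] -> 10 lines: ini lauk bnfiw cnckn cyns vih lkvlm pym qwf qnikr
Hunk 4: at line 6 remove [lkvlm,pym,qwf] add [edop,wipyy] -> 9 lines: ini lauk bnfiw cnckn cyns vih edop wipyy qnikr
Hunk 5: at line 2 remove [cnckn,cyns,vih] add [jmn,vzebh,xobn] -> 9 lines: ini lauk bnfiw jmn vzebh xobn edop wipyy qnikr
Final line 7: edop

Answer: edop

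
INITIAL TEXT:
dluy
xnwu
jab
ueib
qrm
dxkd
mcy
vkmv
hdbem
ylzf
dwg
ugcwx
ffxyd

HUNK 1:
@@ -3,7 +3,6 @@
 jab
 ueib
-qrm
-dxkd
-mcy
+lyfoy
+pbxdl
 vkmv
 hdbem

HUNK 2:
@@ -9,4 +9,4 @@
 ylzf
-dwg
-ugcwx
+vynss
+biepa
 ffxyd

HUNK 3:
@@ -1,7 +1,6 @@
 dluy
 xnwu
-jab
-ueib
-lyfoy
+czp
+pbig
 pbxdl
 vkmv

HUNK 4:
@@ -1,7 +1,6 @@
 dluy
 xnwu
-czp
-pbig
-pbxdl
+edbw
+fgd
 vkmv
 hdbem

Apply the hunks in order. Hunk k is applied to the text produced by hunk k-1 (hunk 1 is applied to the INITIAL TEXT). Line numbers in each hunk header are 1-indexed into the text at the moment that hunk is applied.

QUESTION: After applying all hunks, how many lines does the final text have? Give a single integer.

Hunk 1: at line 3 remove [qrm,dxkd,mcy] add [lyfoy,pbxdl] -> 12 lines: dluy xnwu jab ueib lyfoy pbxdl vkmv hdbem ylzf dwg ugcwx ffxyd
Hunk 2: at line 9 remove [dwg,ugcwx] add [vynss,biepa] -> 12 lines: dluy xnwu jab ueib lyfoy pbxdl vkmv hdbem ylzf vynss biepa ffxyd
Hunk 3: at line 1 remove [jab,ueib,lyfoy] add [czp,pbig] -> 11 lines: dluy xnwu czp pbig pbxdl vkmv hdbem ylzf vynss biepa ffxyd
Hunk 4: at line 1 remove [czp,pbig,pbxdl] add [edbw,fgd] -> 10 lines: dluy xnwu edbw fgd vkmv hdbem ylzf vynss biepa ffxyd
Final line count: 10

Answer: 10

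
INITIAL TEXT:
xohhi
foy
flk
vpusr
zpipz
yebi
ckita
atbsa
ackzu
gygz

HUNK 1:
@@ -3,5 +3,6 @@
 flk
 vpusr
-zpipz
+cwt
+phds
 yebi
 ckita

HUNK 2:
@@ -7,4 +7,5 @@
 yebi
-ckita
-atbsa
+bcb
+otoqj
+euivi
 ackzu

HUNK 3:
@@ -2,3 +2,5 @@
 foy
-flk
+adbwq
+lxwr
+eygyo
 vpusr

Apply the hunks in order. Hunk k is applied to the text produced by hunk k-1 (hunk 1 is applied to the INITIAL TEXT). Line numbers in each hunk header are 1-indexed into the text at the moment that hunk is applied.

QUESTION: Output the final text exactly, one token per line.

Hunk 1: at line 3 remove [zpipz] add [cwt,phds] -> 11 lines: xohhi foy flk vpusr cwt phds yebi ckita atbsa ackzu gygz
Hunk 2: at line 7 remove [ckita,atbsa] add [bcb,otoqj,euivi] -> 12 lines: xohhi foy flk vpusr cwt phds yebi bcb otoqj euivi ackzu gygz
Hunk 3: at line 2 remove [flk] add [adbwq,lxwr,eygyo] -> 14 lines: xohhi foy adbwq lxwr eygyo vpusr cwt phds yebi bcb otoqj euivi ackzu gygz

Answer: xohhi
foy
adbwq
lxwr
eygyo
vpusr
cwt
phds
yebi
bcb
otoqj
euivi
ackzu
gygz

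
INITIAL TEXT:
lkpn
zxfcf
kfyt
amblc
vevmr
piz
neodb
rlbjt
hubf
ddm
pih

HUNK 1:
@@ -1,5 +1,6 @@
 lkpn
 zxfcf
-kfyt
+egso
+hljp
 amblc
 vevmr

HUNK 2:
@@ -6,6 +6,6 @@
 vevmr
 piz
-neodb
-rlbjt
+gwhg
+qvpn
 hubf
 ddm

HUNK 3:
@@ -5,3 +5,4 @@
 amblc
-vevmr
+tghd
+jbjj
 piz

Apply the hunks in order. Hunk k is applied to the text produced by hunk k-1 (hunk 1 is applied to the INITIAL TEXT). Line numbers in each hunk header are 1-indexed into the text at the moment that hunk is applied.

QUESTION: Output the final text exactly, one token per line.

Hunk 1: at line 1 remove [kfyt] add [egso,hljp] -> 12 lines: lkpn zxfcf egso hljp amblc vevmr piz neodb rlbjt hubf ddm pih
Hunk 2: at line 6 remove [neodb,rlbjt] add [gwhg,qvpn] -> 12 lines: lkpn zxfcf egso hljp amblc vevmr piz gwhg qvpn hubf ddm pih
Hunk 3: at line 5 remove [vevmr] add [tghd,jbjj] -> 13 lines: lkpn zxfcf egso hljp amblc tghd jbjj piz gwhg qvpn hubf ddm pih

Answer: lkpn
zxfcf
egso
hljp
amblc
tghd
jbjj
piz
gwhg
qvpn
hubf
ddm
pih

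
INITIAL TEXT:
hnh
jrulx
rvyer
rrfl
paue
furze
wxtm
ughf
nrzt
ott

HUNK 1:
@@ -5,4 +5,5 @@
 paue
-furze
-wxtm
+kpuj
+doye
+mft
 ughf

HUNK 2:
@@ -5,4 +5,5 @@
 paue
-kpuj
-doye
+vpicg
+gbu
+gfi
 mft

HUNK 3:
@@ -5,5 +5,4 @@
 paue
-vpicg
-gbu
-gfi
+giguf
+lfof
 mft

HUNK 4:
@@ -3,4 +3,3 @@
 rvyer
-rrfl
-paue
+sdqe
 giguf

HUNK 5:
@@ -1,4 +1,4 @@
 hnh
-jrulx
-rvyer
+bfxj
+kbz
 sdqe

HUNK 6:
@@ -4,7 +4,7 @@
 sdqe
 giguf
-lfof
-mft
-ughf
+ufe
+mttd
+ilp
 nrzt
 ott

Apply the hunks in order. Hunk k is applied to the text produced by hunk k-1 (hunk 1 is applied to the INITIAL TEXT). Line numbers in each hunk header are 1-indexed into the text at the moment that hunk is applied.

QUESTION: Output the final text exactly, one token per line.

Answer: hnh
bfxj
kbz
sdqe
giguf
ufe
mttd
ilp
nrzt
ott

Derivation:
Hunk 1: at line 5 remove [furze,wxtm] add [kpuj,doye,mft] -> 11 lines: hnh jrulx rvyer rrfl paue kpuj doye mft ughf nrzt ott
Hunk 2: at line 5 remove [kpuj,doye] add [vpicg,gbu,gfi] -> 12 lines: hnh jrulx rvyer rrfl paue vpicg gbu gfi mft ughf nrzt ott
Hunk 3: at line 5 remove [vpicg,gbu,gfi] add [giguf,lfof] -> 11 lines: hnh jrulx rvyer rrfl paue giguf lfof mft ughf nrzt ott
Hunk 4: at line 3 remove [rrfl,paue] add [sdqe] -> 10 lines: hnh jrulx rvyer sdqe giguf lfof mft ughf nrzt ott
Hunk 5: at line 1 remove [jrulx,rvyer] add [bfxj,kbz] -> 10 lines: hnh bfxj kbz sdqe giguf lfof mft ughf nrzt ott
Hunk 6: at line 4 remove [lfof,mft,ughf] add [ufe,mttd,ilp] -> 10 lines: hnh bfxj kbz sdqe giguf ufe mttd ilp nrzt ott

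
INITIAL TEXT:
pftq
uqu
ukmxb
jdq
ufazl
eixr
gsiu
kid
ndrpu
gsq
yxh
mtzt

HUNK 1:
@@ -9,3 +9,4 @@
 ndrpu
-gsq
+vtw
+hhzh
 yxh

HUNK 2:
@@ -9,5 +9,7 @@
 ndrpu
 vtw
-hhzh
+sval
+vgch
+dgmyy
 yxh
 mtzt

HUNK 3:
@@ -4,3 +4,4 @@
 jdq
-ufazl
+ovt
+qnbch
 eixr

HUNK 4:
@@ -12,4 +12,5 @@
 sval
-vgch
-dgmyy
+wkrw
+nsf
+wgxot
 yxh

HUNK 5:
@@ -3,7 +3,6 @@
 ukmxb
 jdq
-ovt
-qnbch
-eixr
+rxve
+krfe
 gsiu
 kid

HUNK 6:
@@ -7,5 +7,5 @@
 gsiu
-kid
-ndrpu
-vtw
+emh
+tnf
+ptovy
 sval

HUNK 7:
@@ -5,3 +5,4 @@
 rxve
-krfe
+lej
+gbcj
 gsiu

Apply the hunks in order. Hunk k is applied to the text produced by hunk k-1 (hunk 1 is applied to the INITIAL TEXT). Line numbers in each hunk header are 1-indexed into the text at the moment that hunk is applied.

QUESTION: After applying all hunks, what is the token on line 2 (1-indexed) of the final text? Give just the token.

Answer: uqu

Derivation:
Hunk 1: at line 9 remove [gsq] add [vtw,hhzh] -> 13 lines: pftq uqu ukmxb jdq ufazl eixr gsiu kid ndrpu vtw hhzh yxh mtzt
Hunk 2: at line 9 remove [hhzh] add [sval,vgch,dgmyy] -> 15 lines: pftq uqu ukmxb jdq ufazl eixr gsiu kid ndrpu vtw sval vgch dgmyy yxh mtzt
Hunk 3: at line 4 remove [ufazl] add [ovt,qnbch] -> 16 lines: pftq uqu ukmxb jdq ovt qnbch eixr gsiu kid ndrpu vtw sval vgch dgmyy yxh mtzt
Hunk 4: at line 12 remove [vgch,dgmyy] add [wkrw,nsf,wgxot] -> 17 lines: pftq uqu ukmxb jdq ovt qnbch eixr gsiu kid ndrpu vtw sval wkrw nsf wgxot yxh mtzt
Hunk 5: at line 3 remove [ovt,qnbch,eixr] add [rxve,krfe] -> 16 lines: pftq uqu ukmxb jdq rxve krfe gsiu kid ndrpu vtw sval wkrw nsf wgxot yxh mtzt
Hunk 6: at line 7 remove [kid,ndrpu,vtw] add [emh,tnf,ptovy] -> 16 lines: pftq uqu ukmxb jdq rxve krfe gsiu emh tnf ptovy sval wkrw nsf wgxot yxh mtzt
Hunk 7: at line 5 remove [krfe] add [lej,gbcj] -> 17 lines: pftq uqu ukmxb jdq rxve lej gbcj gsiu emh tnf ptovy sval wkrw nsf wgxot yxh mtzt
Final line 2: uqu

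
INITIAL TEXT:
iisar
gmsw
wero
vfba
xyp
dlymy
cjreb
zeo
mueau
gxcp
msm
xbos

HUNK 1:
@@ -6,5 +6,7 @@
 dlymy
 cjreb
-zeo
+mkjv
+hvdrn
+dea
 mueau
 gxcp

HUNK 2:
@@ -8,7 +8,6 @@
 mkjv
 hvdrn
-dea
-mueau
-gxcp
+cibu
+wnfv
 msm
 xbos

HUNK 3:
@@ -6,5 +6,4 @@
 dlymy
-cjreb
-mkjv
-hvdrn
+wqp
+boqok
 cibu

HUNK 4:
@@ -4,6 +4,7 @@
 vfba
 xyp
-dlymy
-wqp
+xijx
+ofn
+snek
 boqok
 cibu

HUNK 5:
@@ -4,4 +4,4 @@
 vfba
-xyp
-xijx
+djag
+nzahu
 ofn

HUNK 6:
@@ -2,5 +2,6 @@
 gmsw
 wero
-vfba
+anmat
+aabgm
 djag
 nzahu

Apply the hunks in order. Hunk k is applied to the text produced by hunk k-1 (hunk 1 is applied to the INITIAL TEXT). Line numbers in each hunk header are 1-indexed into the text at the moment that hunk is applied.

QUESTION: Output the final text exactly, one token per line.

Hunk 1: at line 6 remove [zeo] add [mkjv,hvdrn,dea] -> 14 lines: iisar gmsw wero vfba xyp dlymy cjreb mkjv hvdrn dea mueau gxcp msm xbos
Hunk 2: at line 8 remove [dea,mueau,gxcp] add [cibu,wnfv] -> 13 lines: iisar gmsw wero vfba xyp dlymy cjreb mkjv hvdrn cibu wnfv msm xbos
Hunk 3: at line 6 remove [cjreb,mkjv,hvdrn] add [wqp,boqok] -> 12 lines: iisar gmsw wero vfba xyp dlymy wqp boqok cibu wnfv msm xbos
Hunk 4: at line 4 remove [dlymy,wqp] add [xijx,ofn,snek] -> 13 lines: iisar gmsw wero vfba xyp xijx ofn snek boqok cibu wnfv msm xbos
Hunk 5: at line 4 remove [xyp,xijx] add [djag,nzahu] -> 13 lines: iisar gmsw wero vfba djag nzahu ofn snek boqok cibu wnfv msm xbos
Hunk 6: at line 2 remove [vfba] add [anmat,aabgm] -> 14 lines: iisar gmsw wero anmat aabgm djag nzahu ofn snek boqok cibu wnfv msm xbos

Answer: iisar
gmsw
wero
anmat
aabgm
djag
nzahu
ofn
snek
boqok
cibu
wnfv
msm
xbos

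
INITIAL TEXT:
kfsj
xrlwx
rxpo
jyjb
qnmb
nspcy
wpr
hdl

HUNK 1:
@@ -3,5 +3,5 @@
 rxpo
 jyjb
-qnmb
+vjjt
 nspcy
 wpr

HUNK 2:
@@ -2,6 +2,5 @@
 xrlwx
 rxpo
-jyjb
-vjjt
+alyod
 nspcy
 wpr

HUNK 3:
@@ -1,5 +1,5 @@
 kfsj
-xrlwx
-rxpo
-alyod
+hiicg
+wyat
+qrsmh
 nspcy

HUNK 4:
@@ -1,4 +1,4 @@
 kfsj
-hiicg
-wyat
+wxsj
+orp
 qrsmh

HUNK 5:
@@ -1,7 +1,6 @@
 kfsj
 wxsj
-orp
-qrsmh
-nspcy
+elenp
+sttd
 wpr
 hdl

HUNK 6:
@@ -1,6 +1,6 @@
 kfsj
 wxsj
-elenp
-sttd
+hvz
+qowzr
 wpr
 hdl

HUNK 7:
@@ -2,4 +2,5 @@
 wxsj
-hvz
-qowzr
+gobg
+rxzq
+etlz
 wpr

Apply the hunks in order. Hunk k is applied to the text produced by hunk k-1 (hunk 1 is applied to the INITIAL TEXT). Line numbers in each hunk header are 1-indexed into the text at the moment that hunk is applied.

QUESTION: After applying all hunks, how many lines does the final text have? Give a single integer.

Answer: 7

Derivation:
Hunk 1: at line 3 remove [qnmb] add [vjjt] -> 8 lines: kfsj xrlwx rxpo jyjb vjjt nspcy wpr hdl
Hunk 2: at line 2 remove [jyjb,vjjt] add [alyod] -> 7 lines: kfsj xrlwx rxpo alyod nspcy wpr hdl
Hunk 3: at line 1 remove [xrlwx,rxpo,alyod] add [hiicg,wyat,qrsmh] -> 7 lines: kfsj hiicg wyat qrsmh nspcy wpr hdl
Hunk 4: at line 1 remove [hiicg,wyat] add [wxsj,orp] -> 7 lines: kfsj wxsj orp qrsmh nspcy wpr hdl
Hunk 5: at line 1 remove [orp,qrsmh,nspcy] add [elenp,sttd] -> 6 lines: kfsj wxsj elenp sttd wpr hdl
Hunk 6: at line 1 remove [elenp,sttd] add [hvz,qowzr] -> 6 lines: kfsj wxsj hvz qowzr wpr hdl
Hunk 7: at line 2 remove [hvz,qowzr] add [gobg,rxzq,etlz] -> 7 lines: kfsj wxsj gobg rxzq etlz wpr hdl
Final line count: 7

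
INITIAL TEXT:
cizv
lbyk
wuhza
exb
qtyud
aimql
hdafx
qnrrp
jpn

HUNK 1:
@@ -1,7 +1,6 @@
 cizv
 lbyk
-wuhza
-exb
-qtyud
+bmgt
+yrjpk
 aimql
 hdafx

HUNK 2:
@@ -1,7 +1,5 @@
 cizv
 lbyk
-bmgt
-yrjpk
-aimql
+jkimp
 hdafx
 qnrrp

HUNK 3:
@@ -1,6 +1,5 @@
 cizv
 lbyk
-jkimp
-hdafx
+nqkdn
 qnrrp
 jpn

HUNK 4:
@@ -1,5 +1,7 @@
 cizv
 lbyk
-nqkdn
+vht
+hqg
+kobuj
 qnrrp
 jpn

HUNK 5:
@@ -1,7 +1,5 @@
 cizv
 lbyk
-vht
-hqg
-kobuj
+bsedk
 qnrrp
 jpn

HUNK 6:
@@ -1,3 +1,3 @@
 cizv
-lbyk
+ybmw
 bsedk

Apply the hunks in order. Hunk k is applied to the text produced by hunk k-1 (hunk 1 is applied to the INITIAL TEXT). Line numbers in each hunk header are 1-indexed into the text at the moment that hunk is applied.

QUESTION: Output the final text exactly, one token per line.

Hunk 1: at line 1 remove [wuhza,exb,qtyud] add [bmgt,yrjpk] -> 8 lines: cizv lbyk bmgt yrjpk aimql hdafx qnrrp jpn
Hunk 2: at line 1 remove [bmgt,yrjpk,aimql] add [jkimp] -> 6 lines: cizv lbyk jkimp hdafx qnrrp jpn
Hunk 3: at line 1 remove [jkimp,hdafx] add [nqkdn] -> 5 lines: cizv lbyk nqkdn qnrrp jpn
Hunk 4: at line 1 remove [nqkdn] add [vht,hqg,kobuj] -> 7 lines: cizv lbyk vht hqg kobuj qnrrp jpn
Hunk 5: at line 1 remove [vht,hqg,kobuj] add [bsedk] -> 5 lines: cizv lbyk bsedk qnrrp jpn
Hunk 6: at line 1 remove [lbyk] add [ybmw] -> 5 lines: cizv ybmw bsedk qnrrp jpn

Answer: cizv
ybmw
bsedk
qnrrp
jpn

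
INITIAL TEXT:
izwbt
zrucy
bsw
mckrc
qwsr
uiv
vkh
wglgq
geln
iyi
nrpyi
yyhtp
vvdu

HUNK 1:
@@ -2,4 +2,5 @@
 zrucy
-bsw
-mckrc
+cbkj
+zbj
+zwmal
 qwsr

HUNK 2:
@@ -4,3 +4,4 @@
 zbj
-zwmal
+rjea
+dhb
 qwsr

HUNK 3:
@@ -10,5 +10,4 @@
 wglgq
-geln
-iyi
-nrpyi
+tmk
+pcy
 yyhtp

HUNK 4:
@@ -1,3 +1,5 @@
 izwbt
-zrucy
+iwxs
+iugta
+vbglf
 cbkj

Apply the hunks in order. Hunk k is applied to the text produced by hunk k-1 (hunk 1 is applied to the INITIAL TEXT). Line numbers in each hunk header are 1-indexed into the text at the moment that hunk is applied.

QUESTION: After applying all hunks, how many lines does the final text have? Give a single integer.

Answer: 16

Derivation:
Hunk 1: at line 2 remove [bsw,mckrc] add [cbkj,zbj,zwmal] -> 14 lines: izwbt zrucy cbkj zbj zwmal qwsr uiv vkh wglgq geln iyi nrpyi yyhtp vvdu
Hunk 2: at line 4 remove [zwmal] add [rjea,dhb] -> 15 lines: izwbt zrucy cbkj zbj rjea dhb qwsr uiv vkh wglgq geln iyi nrpyi yyhtp vvdu
Hunk 3: at line 10 remove [geln,iyi,nrpyi] add [tmk,pcy] -> 14 lines: izwbt zrucy cbkj zbj rjea dhb qwsr uiv vkh wglgq tmk pcy yyhtp vvdu
Hunk 4: at line 1 remove [zrucy] add [iwxs,iugta,vbglf] -> 16 lines: izwbt iwxs iugta vbglf cbkj zbj rjea dhb qwsr uiv vkh wglgq tmk pcy yyhtp vvdu
Final line count: 16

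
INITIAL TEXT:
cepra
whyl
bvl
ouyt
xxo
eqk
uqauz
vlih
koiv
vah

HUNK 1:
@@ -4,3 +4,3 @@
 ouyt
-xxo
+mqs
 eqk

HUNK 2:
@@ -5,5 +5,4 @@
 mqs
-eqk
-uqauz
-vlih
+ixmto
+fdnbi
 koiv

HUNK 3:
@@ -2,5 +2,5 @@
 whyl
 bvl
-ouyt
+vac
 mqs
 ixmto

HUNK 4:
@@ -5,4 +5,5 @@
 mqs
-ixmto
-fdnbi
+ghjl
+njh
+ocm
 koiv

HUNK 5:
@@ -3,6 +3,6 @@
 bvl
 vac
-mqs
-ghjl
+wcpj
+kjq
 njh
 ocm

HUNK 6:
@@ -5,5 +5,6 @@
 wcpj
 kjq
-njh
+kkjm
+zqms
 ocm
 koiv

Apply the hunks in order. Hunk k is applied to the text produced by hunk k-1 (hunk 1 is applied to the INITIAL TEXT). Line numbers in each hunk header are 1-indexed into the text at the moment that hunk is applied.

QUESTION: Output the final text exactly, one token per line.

Answer: cepra
whyl
bvl
vac
wcpj
kjq
kkjm
zqms
ocm
koiv
vah

Derivation:
Hunk 1: at line 4 remove [xxo] add [mqs] -> 10 lines: cepra whyl bvl ouyt mqs eqk uqauz vlih koiv vah
Hunk 2: at line 5 remove [eqk,uqauz,vlih] add [ixmto,fdnbi] -> 9 lines: cepra whyl bvl ouyt mqs ixmto fdnbi koiv vah
Hunk 3: at line 2 remove [ouyt] add [vac] -> 9 lines: cepra whyl bvl vac mqs ixmto fdnbi koiv vah
Hunk 4: at line 5 remove [ixmto,fdnbi] add [ghjl,njh,ocm] -> 10 lines: cepra whyl bvl vac mqs ghjl njh ocm koiv vah
Hunk 5: at line 3 remove [mqs,ghjl] add [wcpj,kjq] -> 10 lines: cepra whyl bvl vac wcpj kjq njh ocm koiv vah
Hunk 6: at line 5 remove [njh] add [kkjm,zqms] -> 11 lines: cepra whyl bvl vac wcpj kjq kkjm zqms ocm koiv vah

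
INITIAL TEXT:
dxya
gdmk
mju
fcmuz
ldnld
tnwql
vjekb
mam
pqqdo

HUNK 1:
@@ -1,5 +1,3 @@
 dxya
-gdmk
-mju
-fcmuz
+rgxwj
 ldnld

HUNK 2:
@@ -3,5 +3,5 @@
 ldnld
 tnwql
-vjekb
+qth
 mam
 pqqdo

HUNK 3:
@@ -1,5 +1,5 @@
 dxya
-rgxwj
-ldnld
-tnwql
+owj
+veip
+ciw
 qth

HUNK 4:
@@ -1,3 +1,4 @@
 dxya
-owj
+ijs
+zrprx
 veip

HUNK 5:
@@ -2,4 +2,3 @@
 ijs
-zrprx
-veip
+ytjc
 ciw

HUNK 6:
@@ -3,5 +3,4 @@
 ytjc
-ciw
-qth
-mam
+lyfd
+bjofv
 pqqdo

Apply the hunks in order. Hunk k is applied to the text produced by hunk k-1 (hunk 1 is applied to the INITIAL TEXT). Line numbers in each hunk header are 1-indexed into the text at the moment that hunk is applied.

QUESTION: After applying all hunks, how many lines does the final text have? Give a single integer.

Hunk 1: at line 1 remove [gdmk,mju,fcmuz] add [rgxwj] -> 7 lines: dxya rgxwj ldnld tnwql vjekb mam pqqdo
Hunk 2: at line 3 remove [vjekb] add [qth] -> 7 lines: dxya rgxwj ldnld tnwql qth mam pqqdo
Hunk 3: at line 1 remove [rgxwj,ldnld,tnwql] add [owj,veip,ciw] -> 7 lines: dxya owj veip ciw qth mam pqqdo
Hunk 4: at line 1 remove [owj] add [ijs,zrprx] -> 8 lines: dxya ijs zrprx veip ciw qth mam pqqdo
Hunk 5: at line 2 remove [zrprx,veip] add [ytjc] -> 7 lines: dxya ijs ytjc ciw qth mam pqqdo
Hunk 6: at line 3 remove [ciw,qth,mam] add [lyfd,bjofv] -> 6 lines: dxya ijs ytjc lyfd bjofv pqqdo
Final line count: 6

Answer: 6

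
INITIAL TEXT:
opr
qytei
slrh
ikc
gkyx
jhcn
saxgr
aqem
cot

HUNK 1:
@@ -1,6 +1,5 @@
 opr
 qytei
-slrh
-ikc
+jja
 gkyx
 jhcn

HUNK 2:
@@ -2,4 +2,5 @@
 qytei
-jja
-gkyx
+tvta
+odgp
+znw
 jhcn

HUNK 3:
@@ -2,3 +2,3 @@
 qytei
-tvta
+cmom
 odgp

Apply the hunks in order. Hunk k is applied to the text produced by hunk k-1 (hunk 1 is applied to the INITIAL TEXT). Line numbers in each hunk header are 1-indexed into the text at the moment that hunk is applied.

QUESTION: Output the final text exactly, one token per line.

Hunk 1: at line 1 remove [slrh,ikc] add [jja] -> 8 lines: opr qytei jja gkyx jhcn saxgr aqem cot
Hunk 2: at line 2 remove [jja,gkyx] add [tvta,odgp,znw] -> 9 lines: opr qytei tvta odgp znw jhcn saxgr aqem cot
Hunk 3: at line 2 remove [tvta] add [cmom] -> 9 lines: opr qytei cmom odgp znw jhcn saxgr aqem cot

Answer: opr
qytei
cmom
odgp
znw
jhcn
saxgr
aqem
cot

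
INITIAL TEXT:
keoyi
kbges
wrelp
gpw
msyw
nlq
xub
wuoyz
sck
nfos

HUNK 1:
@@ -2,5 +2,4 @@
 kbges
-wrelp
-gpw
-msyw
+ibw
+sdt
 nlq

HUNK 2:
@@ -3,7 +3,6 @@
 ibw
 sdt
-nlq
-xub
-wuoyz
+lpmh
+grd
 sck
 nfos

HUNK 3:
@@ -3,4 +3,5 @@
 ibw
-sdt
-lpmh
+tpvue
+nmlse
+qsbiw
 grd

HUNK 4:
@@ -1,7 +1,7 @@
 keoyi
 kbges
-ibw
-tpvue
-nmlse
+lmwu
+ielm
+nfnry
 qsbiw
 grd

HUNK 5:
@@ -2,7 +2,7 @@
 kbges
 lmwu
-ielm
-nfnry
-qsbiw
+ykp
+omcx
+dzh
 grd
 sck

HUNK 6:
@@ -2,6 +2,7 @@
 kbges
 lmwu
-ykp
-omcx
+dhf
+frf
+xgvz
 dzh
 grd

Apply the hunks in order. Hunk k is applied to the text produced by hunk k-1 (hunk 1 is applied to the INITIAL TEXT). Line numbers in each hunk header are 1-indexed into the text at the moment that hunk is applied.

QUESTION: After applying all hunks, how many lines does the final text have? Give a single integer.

Hunk 1: at line 2 remove [wrelp,gpw,msyw] add [ibw,sdt] -> 9 lines: keoyi kbges ibw sdt nlq xub wuoyz sck nfos
Hunk 2: at line 3 remove [nlq,xub,wuoyz] add [lpmh,grd] -> 8 lines: keoyi kbges ibw sdt lpmh grd sck nfos
Hunk 3: at line 3 remove [sdt,lpmh] add [tpvue,nmlse,qsbiw] -> 9 lines: keoyi kbges ibw tpvue nmlse qsbiw grd sck nfos
Hunk 4: at line 1 remove [ibw,tpvue,nmlse] add [lmwu,ielm,nfnry] -> 9 lines: keoyi kbges lmwu ielm nfnry qsbiw grd sck nfos
Hunk 5: at line 2 remove [ielm,nfnry,qsbiw] add [ykp,omcx,dzh] -> 9 lines: keoyi kbges lmwu ykp omcx dzh grd sck nfos
Hunk 6: at line 2 remove [ykp,omcx] add [dhf,frf,xgvz] -> 10 lines: keoyi kbges lmwu dhf frf xgvz dzh grd sck nfos
Final line count: 10

Answer: 10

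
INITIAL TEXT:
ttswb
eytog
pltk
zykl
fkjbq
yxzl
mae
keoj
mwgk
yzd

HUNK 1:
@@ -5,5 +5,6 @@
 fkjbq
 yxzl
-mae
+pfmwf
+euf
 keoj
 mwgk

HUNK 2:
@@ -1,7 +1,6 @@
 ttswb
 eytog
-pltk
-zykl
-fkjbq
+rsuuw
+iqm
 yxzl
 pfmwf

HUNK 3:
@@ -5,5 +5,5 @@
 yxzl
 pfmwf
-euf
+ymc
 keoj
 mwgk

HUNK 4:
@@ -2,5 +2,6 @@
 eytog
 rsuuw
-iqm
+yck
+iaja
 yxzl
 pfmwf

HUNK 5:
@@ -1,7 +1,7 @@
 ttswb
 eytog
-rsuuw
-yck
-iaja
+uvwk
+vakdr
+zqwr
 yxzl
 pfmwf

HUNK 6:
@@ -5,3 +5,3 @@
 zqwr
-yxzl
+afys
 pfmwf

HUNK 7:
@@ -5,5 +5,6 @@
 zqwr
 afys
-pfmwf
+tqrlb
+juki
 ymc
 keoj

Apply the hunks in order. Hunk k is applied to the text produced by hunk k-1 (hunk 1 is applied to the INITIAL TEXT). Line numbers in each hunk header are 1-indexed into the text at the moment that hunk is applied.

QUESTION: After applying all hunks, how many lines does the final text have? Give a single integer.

Hunk 1: at line 5 remove [mae] add [pfmwf,euf] -> 11 lines: ttswb eytog pltk zykl fkjbq yxzl pfmwf euf keoj mwgk yzd
Hunk 2: at line 1 remove [pltk,zykl,fkjbq] add [rsuuw,iqm] -> 10 lines: ttswb eytog rsuuw iqm yxzl pfmwf euf keoj mwgk yzd
Hunk 3: at line 5 remove [euf] add [ymc] -> 10 lines: ttswb eytog rsuuw iqm yxzl pfmwf ymc keoj mwgk yzd
Hunk 4: at line 2 remove [iqm] add [yck,iaja] -> 11 lines: ttswb eytog rsuuw yck iaja yxzl pfmwf ymc keoj mwgk yzd
Hunk 5: at line 1 remove [rsuuw,yck,iaja] add [uvwk,vakdr,zqwr] -> 11 lines: ttswb eytog uvwk vakdr zqwr yxzl pfmwf ymc keoj mwgk yzd
Hunk 6: at line 5 remove [yxzl] add [afys] -> 11 lines: ttswb eytog uvwk vakdr zqwr afys pfmwf ymc keoj mwgk yzd
Hunk 7: at line 5 remove [pfmwf] add [tqrlb,juki] -> 12 lines: ttswb eytog uvwk vakdr zqwr afys tqrlb juki ymc keoj mwgk yzd
Final line count: 12

Answer: 12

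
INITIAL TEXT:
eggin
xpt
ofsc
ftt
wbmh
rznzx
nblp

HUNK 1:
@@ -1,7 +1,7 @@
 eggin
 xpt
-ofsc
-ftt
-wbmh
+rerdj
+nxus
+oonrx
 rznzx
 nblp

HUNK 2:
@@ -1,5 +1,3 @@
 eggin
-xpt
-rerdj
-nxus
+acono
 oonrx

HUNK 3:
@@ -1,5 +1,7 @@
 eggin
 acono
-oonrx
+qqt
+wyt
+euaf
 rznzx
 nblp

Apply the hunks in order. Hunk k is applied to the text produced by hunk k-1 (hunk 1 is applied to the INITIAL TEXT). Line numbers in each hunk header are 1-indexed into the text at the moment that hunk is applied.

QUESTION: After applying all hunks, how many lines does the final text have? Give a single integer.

Answer: 7

Derivation:
Hunk 1: at line 1 remove [ofsc,ftt,wbmh] add [rerdj,nxus,oonrx] -> 7 lines: eggin xpt rerdj nxus oonrx rznzx nblp
Hunk 2: at line 1 remove [xpt,rerdj,nxus] add [acono] -> 5 lines: eggin acono oonrx rznzx nblp
Hunk 3: at line 1 remove [oonrx] add [qqt,wyt,euaf] -> 7 lines: eggin acono qqt wyt euaf rznzx nblp
Final line count: 7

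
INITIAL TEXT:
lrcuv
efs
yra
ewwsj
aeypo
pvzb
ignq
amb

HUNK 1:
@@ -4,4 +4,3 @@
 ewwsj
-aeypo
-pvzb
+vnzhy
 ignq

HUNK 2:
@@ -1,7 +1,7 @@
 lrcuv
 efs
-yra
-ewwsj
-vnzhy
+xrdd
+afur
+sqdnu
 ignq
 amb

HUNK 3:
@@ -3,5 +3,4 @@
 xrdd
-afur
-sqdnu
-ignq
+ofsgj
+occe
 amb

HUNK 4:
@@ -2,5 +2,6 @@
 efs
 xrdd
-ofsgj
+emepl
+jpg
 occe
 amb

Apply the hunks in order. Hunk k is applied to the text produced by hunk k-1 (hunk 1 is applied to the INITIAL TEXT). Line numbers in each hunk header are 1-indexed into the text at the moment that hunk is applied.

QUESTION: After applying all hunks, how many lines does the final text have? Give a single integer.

Hunk 1: at line 4 remove [aeypo,pvzb] add [vnzhy] -> 7 lines: lrcuv efs yra ewwsj vnzhy ignq amb
Hunk 2: at line 1 remove [yra,ewwsj,vnzhy] add [xrdd,afur,sqdnu] -> 7 lines: lrcuv efs xrdd afur sqdnu ignq amb
Hunk 3: at line 3 remove [afur,sqdnu,ignq] add [ofsgj,occe] -> 6 lines: lrcuv efs xrdd ofsgj occe amb
Hunk 4: at line 2 remove [ofsgj] add [emepl,jpg] -> 7 lines: lrcuv efs xrdd emepl jpg occe amb
Final line count: 7

Answer: 7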